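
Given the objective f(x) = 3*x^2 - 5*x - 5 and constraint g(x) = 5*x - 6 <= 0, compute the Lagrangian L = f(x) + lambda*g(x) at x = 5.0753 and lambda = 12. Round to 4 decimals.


Step 1: Evaluate f(x).
f(5.0753) = 3*5.0753^2 - 5*5.0753 - 5 = 46.8995
Step 2: Evaluate g(x).
g(5.0753) = 5*5.0753 - 6 = 19.3765
Step 3: Compute Lagrangian.
L = 46.8995 + 12*19.3765 = 279.4175


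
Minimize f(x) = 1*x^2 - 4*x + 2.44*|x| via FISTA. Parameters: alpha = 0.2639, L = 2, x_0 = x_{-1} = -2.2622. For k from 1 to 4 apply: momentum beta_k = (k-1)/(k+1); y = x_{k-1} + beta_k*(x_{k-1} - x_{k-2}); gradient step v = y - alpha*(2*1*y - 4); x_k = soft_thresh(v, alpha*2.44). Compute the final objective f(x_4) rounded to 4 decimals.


FISTA on f(x) = 1*x^2 - 4*x + 2.44*|x|
L = 2, alpha = 0.2639
Iteration 1: beta = 0.0, y = -2.2622 + 0.0*(-2.2622 + 2.2622) = -2.2622
  grad(y) = -8.5244, v = y - alpha*grad = -0.0126
  prox(v) = soft_thresh(-0.0126, 0.6439) = 0.0
Iteration 2: beta = 0.3333, y = 0.0 + 0.3333*(0.0 + 2.2622) = 0.7541
  grad(y) = -2.4919, v = y - alpha*grad = 1.4117
  prox(v) = soft_thresh(1.4117, 0.6439) = 0.7678
Iteration 3: beta = 0.5, y = 0.7678 + 0.5*(0.7678 - 0.0) = 1.1516
  grad(y) = -1.6967, v = y - alpha*grad = 1.5994
  prox(v) = soft_thresh(1.5994, 0.6439) = 0.9555
Iteration 4: beta = 0.6, y = 0.9555 + 0.6*(0.9555 - 0.7678) = 1.0681
  grad(y) = -1.8638, v = y - alpha*grad = 1.56
  prox(v) = soft_thresh(1.56, 0.6439) = 0.9161
f(x_4) = 1*0.9161^2 - 4*0.9161 + 2.44*|0.9161| = -0.5899


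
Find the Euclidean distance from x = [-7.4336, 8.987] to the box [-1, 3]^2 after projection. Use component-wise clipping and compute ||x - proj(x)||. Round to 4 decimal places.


Project each component onto [-1, 3].
clip(-7.4336) = -1.0, clip(8.987) = 3.0
Projection = [-1.0, 3.0]
Squared diffs: [41.3912, 35.8442]
Distance = sqrt(77.2354) = 8.7884


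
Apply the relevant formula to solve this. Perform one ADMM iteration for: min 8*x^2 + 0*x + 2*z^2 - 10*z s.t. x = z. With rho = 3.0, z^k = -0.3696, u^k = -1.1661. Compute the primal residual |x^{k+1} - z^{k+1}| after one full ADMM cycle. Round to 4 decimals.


ADMM iteration with rho = 3.0, z^k = -0.3696, u^k = -1.1661
Step 1: x-update.
Minimize 8*x^2 + 0*x + (3.0/2)*(x + 0.3696 - 1.1661)^2
FOC: (2*8 + 3.0)*x = 0 + 3.0*(-0.3696 + 1.1661)
x^{k+1} = 0.1258
Step 2: z-update.
Minimize 2*z^2 - 10*z + (3.0/2)*(0.1258 - z - 1.1661)^2
FOC: (2*2 + 3.0)*z = 10 + 3.0*(0.1258 - 1.1661)
z^{k+1} = 0.9827
Step 3: u-update.
u^{k+1} = -1.1661 + 0.1258 - 0.9827 = -2.023
Step 4: Primal residual = |0.1258 - 0.9827| = 0.8569


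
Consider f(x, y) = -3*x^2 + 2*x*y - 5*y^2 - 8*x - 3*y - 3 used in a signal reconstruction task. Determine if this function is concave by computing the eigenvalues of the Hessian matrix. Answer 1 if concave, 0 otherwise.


The Hessian of f(x,y) = -3*x^2 + 2*x*y - 5*y^2 - 8*x - 3*y - 3 is:
H = [[-6, 2], [2, -10]]
Trace = -6 - 10 = -16
Determinant = -6*-10 - (2)^2 = 56
Discriminant = (-16)^2 - 4*56 = 32.0
Eigenvalues: lambda_1 = -10.8284, lambda_2 = -5.1716
The function is concave.

1


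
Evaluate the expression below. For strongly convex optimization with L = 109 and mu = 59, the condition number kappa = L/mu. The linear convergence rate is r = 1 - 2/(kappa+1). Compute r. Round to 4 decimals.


Step 1: Compute the condition number.
kappa = L/mu = 109/59 = 1.8475
Step 2: Compute the convergence rate.
r = 1 - 2/(kappa + 1) = 1 - 2*mu/(L + mu) = (L - mu)/(L + mu) = 50/168 = 0.2976


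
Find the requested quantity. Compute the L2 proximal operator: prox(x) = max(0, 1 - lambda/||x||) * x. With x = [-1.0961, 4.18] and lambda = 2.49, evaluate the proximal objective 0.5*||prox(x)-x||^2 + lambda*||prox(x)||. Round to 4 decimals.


Step 1: Compute ||x||.
||x|| = 4.3213
Step 2: Compute scaling factor.
scale = max(0, 1 - 2.49/4.3213) = 0.4238
Step 3: prox(x) = [-0.4645, 1.7714]
||prox(x)|| = 1.8313
Step 4: Proximal objective.
0.5*||prox-x||^2 = 3.1001
lambda*||prox|| = 4.5599
Total = 7.66


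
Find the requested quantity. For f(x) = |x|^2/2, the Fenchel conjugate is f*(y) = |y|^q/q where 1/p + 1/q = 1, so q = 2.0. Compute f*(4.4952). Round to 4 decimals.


The conjugate exponent q satisfies 1/p + 1/q = 1.
p = 2, so q = 2/(2 - 1) = 2.0
|y|^q = 4.4952^2.0 = 20.2068
f*(4.4952) = 20.2068 / 2.0 = 10.1034


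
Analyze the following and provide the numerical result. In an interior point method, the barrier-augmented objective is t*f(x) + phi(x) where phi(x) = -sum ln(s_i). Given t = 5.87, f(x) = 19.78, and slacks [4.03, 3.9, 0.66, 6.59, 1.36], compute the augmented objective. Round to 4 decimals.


Step 1: Compute log-barrier.
ln values: [1.3938, 1.361, -0.4155, 1.8856, 0.3075]
phi = -(1.3938 + 1.361 - 0.4155 + 1.8856 + 0.3075) = -4.5323
Step 2: Compute augmented objective.
t*f(x) = 5.87*19.78 = 116.1086
Total = 116.1086 - 4.5323 = 111.5763


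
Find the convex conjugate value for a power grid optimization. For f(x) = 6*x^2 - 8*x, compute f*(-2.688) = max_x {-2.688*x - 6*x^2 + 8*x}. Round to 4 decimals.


f*(y) = sup_x {y*x - a*x^2 - b*x} = sup_x {(y-b)*x - a*x^2}
FOC: (y - b) - 2a*x = 0 => x* = (y - b)/(2a)
x* = (-2.688 + 8)/(2*6) = 0.4427
f*(-2.688) = (y-b)^2/(4a) = (-2.688 + 8)^2/(4*6)
= 28.2173/24 = 1.1757


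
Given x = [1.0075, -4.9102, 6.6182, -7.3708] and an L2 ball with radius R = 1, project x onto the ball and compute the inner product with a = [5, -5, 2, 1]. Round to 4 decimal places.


Step 1: Compute ||x|| (intermediates to 6 decimals).
||x|| = sqrt(1.0075^2 + (-4.9102)^2 + 6.6182^2 + (-7.3708)^2) = 11.101999
Step 2: Project.
Since ||x|| > R, scale = R/||x|| = 1/11.101999 = 0.090074, proj(x) = scale * x
proj(x) = [0.09075, -0.442281, 0.596128, -0.663917]
Step 3: Dot product.
a^T * proj(x) = 5*0.09075 - 5*(-0.442281) + 2*0.596128 + 1*(-0.663917) = 3.1935


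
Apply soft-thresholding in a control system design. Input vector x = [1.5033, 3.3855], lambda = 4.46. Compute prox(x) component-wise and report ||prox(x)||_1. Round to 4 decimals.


Soft-thresholding with lambda = 4.46:
prox(1.5033) = sign(1.5033)*max(|1.5033| - 4.46, 0) = 0.0
prox(3.3855) = sign(3.3855)*max(|3.3855| - 4.46, 0) = 0.0
prox(x) = [0.0, 0.0]
||prox(x)||_1 = 0.0 + 0.0 = 0.0


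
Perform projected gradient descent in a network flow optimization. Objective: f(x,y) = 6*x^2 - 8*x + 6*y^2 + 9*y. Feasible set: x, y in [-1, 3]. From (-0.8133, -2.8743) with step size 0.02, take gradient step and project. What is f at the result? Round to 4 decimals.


Step 1: Compute gradient at (-0.8133, -2.8743).
grad_x = 2*6*-0.8133 - 8 = -17.7596
grad_y = 2*6*-2.8743 + 9 = -25.4916
Step 2: Gradient step.
x_raw = -0.8133 - 0.02*-17.7596 = -0.4581
y_raw = -2.8743 - 0.02*-25.4916 = -2.3645
Step 3: Project onto [-1, 3].
x_proj = clip(-0.4581) = -0.4581
y_proj = clip(-2.3645) = -1.0
Step 4: Evaluate f.
f(-0.4581, -1.0) = 1.924


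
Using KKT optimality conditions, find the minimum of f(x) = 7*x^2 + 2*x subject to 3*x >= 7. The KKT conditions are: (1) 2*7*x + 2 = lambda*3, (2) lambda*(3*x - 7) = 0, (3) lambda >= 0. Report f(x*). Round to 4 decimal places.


Step 1: Try lambda = 0 (constraint inactive).
x_unc = -2/(2*7) = -0.1429
Check: 3*-0.1429 = -0.4287 < 7 -- violated!
Step 2: Constraint must be active: 3*x = 7
x* = 7/3 = 2.3333 (rounded; the exact value 7/3 is used below)
lambda = (2*7*(7/3) + 2)/3 = 11.5556
Step 3: Compute optimal value.
f(x*) = 7*(7/3)^2 + 2*(7/3) = 42.7778


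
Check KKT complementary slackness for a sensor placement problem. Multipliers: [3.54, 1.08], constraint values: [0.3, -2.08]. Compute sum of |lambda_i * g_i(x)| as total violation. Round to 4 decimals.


KKT complementary slackness check:
lambda_1 * g_1 = 3.54 * 0.3 = 1.062
lambda_2 * g_2 = 1.08 * -2.08 = -2.2464
Total violation = 1.062 + 2.2464 = 3.3084


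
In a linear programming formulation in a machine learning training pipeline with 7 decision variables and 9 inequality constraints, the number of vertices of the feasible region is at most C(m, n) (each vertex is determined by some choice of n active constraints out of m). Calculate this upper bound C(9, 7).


Each vertex corresponds to some choice of n active constraints out of m, so the number of vertices is at most C(m, n) = m! / (n!(m-n)!).
m = 9, n = 7
Numerator: 9 * 8 * 7 * 6 * 5 * 4 * 3
Denominator: 7! = 5040
C(9, 7) = 36


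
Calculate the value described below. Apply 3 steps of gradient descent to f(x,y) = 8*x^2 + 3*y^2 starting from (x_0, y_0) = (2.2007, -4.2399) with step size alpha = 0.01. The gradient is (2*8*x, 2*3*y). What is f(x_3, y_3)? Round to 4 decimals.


Gradient descent on f(x,y) = 8*x^2 + 3*y^2.
Starting point: (2.2007, -4.2399), alpha = 0.01
Step 1: grad_x = 2*8*2.2007 = 35.2112, grad_y = 2*3*-4.2399 = -25.4394
  x_1 = 2.2007 - 0.01*35.2112 = 1.8486
  y_1 = -4.2399 - 0.01*-25.4394 = -3.9855
Step 2: grad_x = 2*8*1.8486 = 29.5774, grad_y = 2*3*-3.9855 = -23.913
  x_2 = 1.8486 - 0.01*29.5774 = 1.5528
  y_2 = -3.9855 - 0.01*-23.913 = -3.7464
Step 3: grad_x = 2*8*1.5528 = 24.845, grad_y = 2*3*-3.7464 = -22.4783
  x_3 = 1.5528 - 0.01*24.845 = 1.3044
  y_3 = -3.7464 - 0.01*-22.4783 = -3.5216
f(1.3044, -3.5216) = 8*1.3044^2 + 3*(-3.5216)^2 = 50.8158


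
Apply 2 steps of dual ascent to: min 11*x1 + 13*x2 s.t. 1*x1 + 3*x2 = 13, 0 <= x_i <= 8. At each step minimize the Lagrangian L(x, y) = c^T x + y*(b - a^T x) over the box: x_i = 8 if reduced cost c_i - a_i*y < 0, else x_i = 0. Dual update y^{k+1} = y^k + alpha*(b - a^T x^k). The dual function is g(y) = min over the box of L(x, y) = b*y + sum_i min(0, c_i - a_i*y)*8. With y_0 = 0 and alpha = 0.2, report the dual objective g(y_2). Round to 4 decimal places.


Dual ascent for LP: min 11*x1 + 13*x2, 1*x1 + 3*x2 = 13, 0 <= x_i <= 8
Step 1: y^k = 0.0, reduced costs: (11.0, 13.0)
  x^k = (0.0, 0.0), subgradient = b - a^T x = 13.0
  y^{k+1} = 0.0 + 0.2*13.0 = 2.6
Step 2: y^k = 2.6, reduced costs: (8.4, 5.2)
  x^k = (0.0, 0.0), subgradient = b - a^T x = 13.0
  y^{k+1} = 2.6 + 0.2*13.0 = 5.2
Dual objective at y_2 = 5.2: reduced costs (5.8, -2.6), box minimizer x = (0.0, 8.0)
g(y_2) = b*y + (c1 - a1*y)*x1 + (c2 - a2*y)*x2 = 13*5.2 + 5.8*0.0 + (-2.6)*8.0 = 67.6 + 0.0 - 20.8 = 46.8


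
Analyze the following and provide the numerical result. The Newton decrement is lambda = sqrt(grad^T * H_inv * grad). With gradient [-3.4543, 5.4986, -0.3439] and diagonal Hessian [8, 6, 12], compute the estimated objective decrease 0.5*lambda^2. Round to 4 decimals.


Step 1: H is diagonal, so H^(-1) * g = [-0.4318, 0.9164, -0.0287].
Step 2: g^T H^(-1) g = sum_i g_i^2 / H_ii
  = (-3.4543)^2/8 + (5.4986)^2/6 + (-0.3439)^2/12
  = 1.4915 + 5.0391 + 0.0099 = 6.5405
Step 3: Objective decrease = 0.5 * g^T H^(-1) g = 3.2702


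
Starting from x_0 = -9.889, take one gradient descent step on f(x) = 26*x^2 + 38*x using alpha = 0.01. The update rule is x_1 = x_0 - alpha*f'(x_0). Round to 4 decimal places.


We compute the gradient at x_0 and apply the update.
f'(x) = 52*x + 38
f'(-9.889) = 52*-9.889 + 38 = -476.228
x_1 = -9.889 - 0.01*-476.228 = -5.1267


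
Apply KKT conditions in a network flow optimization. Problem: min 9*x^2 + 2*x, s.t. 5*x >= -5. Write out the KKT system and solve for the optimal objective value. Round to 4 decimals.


Step 1: Try lambda = 0 (constraint inactive).
Stationarity: 2*9*x + 2 = 0
x* = -2/(2*9) = -1/9 = -0.1111 (rounded; the exact value -1/9 is used below)
Check constraint: 5*-0.1111 = -0.5555 >= -5 -- satisfied.
Step 2: Compute optimal value.
f(x*) = 9*(-1/9)^2 + 2*(-1/9) = -0.1111


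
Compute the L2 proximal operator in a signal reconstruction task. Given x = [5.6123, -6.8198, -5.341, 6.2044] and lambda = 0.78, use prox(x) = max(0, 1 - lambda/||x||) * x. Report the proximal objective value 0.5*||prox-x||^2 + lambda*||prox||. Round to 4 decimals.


Step 1: Compute ||x||.
||x|| = 12.0428
Step 2: Compute scaling factor.
scale = max(0, 1 - 0.78/12.0428) = 0.9352
Step 3: prox(x) = [5.2488, -6.3781, -4.9951, 5.8025]
||prox(x)|| = 11.2628
Step 4: Proximal objective.
0.5*||prox-x||^2 = 0.3042
lambda*||prox|| = 8.785
Total = 9.0892


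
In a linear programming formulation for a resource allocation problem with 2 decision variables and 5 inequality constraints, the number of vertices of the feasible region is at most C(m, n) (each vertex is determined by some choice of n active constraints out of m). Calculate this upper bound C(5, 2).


Each vertex corresponds to some choice of n active constraints out of m, so the number of vertices is at most C(m, n) = m! / (n!(m-n)!).
m = 5, n = 2
Numerator: 5 * 4
Denominator: 2! = 2
C(5, 2) = 10


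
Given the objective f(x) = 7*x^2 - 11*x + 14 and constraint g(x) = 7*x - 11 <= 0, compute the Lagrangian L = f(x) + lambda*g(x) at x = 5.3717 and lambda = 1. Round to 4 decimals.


Step 1: Evaluate f(x).
f(5.3717) = 7*5.3717^2 - 11*5.3717 + 14 = 156.8974
Step 2: Evaluate g(x).
g(5.3717) = 7*5.3717 - 11 = 26.6019
Step 3: Compute Lagrangian.
L = 156.8974 + 1*26.6019 = 183.4993


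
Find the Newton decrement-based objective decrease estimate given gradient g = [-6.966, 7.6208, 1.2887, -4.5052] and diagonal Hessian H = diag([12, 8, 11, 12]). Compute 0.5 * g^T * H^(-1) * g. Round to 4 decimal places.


Step 1: H is diagonal, so H^(-1) * g = [-0.5805, 0.9526, 0.1172, -0.3754].
Step 2: g^T H^(-1) g = sum_i g_i^2 / H_ii
  = (-6.966)^2/12 + (7.6208)^2/8 + (1.2887)^2/11 + (-4.5052)^2/12
  = 4.0438 + 7.2596 + 0.151 + 1.6914 = 13.1457
Step 3: Objective decrease = 0.5 * g^T H^(-1) g = 6.5729


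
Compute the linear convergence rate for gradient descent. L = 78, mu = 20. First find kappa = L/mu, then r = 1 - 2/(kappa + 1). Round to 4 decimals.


Step 1: Compute the condition number.
kappa = L/mu = 78/20 = 3.9
Step 2: Compute the convergence rate.
r = 1 - 2/(kappa + 1) = 1 - 2*mu/(L + mu) = (L - mu)/(L + mu) = 58/98 = 0.5918


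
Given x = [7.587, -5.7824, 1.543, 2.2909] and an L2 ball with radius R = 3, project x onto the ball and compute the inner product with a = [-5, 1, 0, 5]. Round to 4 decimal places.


Step 1: Compute ||x|| (intermediates to 6 decimals).
||x|| = sqrt(7.587^2 + (-5.7824)^2 + 1.543^2 + 2.2909^2) = 9.931153
Step 2: Project.
Since ||x|| > R, scale = R/||x|| = 3/9.931153 = 0.30208, proj(x) = scale * x
proj(x) = [2.291881, -1.746747, 0.466109, 0.692035]
Step 3: Dot product.
a^T * proj(x) = -5*2.291881 + 1*(-1.746747) + 0*0.466109 + 5*0.692035 = -9.746


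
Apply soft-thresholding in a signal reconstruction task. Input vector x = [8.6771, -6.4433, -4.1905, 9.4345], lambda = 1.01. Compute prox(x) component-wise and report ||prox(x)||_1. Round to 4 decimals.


Soft-thresholding with lambda = 1.01:
prox(8.6771) = sign(8.6771)*max(|8.6771| - 1.01, 0) = 7.6671
prox(-6.4433) = sign(-6.4433)*max(|-6.4433| - 1.01, 0) = -5.4333
prox(-4.1905) = sign(-4.1905)*max(|-4.1905| - 1.01, 0) = -3.1805
prox(9.4345) = sign(9.4345)*max(|9.4345| - 1.01, 0) = 8.4245
prox(x) = [7.6671, -5.4333, -3.1805, 8.4245]
||prox(x)||_1 = 7.6671 + 5.4333 + 3.1805 + 8.4245 = 24.7054


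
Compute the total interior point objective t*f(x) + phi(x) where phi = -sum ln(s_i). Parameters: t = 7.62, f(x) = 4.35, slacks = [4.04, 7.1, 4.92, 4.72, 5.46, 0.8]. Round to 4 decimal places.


Step 1: Compute log-barrier.
ln values: [1.3962, 1.9601, 1.5933, 1.5518, 1.6974, -0.2231]
phi = -(1.3962 + 1.9601 + 1.5933 + 1.5518 + 1.6974 - 0.2231) = -7.9758
Step 2: Compute augmented objective.
t*f(x) = 7.62*4.35 = 33.147
Total = 33.147 - 7.9758 = 25.1712


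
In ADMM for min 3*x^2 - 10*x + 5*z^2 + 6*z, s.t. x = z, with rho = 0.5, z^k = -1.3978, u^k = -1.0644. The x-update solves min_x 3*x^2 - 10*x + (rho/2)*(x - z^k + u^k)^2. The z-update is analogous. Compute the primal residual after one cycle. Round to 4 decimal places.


ADMM iteration with rho = 0.5, z^k = -1.3978, u^k = -1.0644
Step 1: x-update.
Minimize 3*x^2 - 10*x + (0.5/2)*(x + 1.3978 - 1.0644)^2
FOC: (2*3 + 0.5)*x = 10 + 0.5*(-1.3978 + 1.0644)
x^{k+1} = 1.5128
Step 2: z-update.
Minimize 5*z^2 + 6*z + (0.5/2)*(1.5128 - z - 1.0644)^2
FOC: (2*5 + 0.5)*z = -6 + 0.5*(1.5128 - 1.0644)
z^{k+1} = -0.5501
Step 3: u-update.
u^{k+1} = -1.0644 + 1.5128 + 0.5501 = 0.9985
Step 4: Primal residual = |1.5128 + 0.5501| = 2.0629


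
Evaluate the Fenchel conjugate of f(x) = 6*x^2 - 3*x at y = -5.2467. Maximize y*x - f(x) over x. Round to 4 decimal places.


f*(y) = sup_x {y*x - a*x^2 - b*x} = sup_x {(y-b)*x - a*x^2}
FOC: (y - b) - 2a*x = 0 => x* = (y - b)/(2a)
x* = (-5.2467 + 3)/(2*6) = -0.1872
f*(-5.2467) = (y-b)^2/(4a) = (-5.2467 + 3)^2/(4*6)
= 5.0477/24 = 0.2103


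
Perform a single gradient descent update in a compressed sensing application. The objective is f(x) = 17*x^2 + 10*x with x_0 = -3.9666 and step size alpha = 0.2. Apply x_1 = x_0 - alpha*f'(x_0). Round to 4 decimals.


We compute the gradient at x_0 and apply the update.
f'(x) = 34*x + 10
f'(-3.9666) = 34*-3.9666 + 10 = -124.8644
x_1 = -3.9666 - 0.2*-124.8644 = 21.0063


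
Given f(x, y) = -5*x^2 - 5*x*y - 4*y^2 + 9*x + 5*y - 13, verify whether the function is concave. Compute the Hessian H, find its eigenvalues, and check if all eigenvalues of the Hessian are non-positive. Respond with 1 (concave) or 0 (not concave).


The Hessian of f(x,y) = -5*x^2 - 5*x*y - 4*y^2 + 9*x + 5*y - 13 is:
H = [[-10, -5], [-5, -8]]
Trace = -10 - 8 = -18
Determinant = -10*-8 - (-5)^2 = 55
Discriminant = (-18)^2 - 4*55 = 104.0
Eigenvalues: lambda_1 = -14.099, lambda_2 = -3.901
The function is concave.

1


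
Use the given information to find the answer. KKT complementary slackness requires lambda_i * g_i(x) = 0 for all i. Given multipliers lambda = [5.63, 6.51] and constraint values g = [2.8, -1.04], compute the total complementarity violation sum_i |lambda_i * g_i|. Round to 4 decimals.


KKT complementary slackness check:
lambda_1 * g_1 = 5.63 * 2.8 = 15.764
lambda_2 * g_2 = 6.51 * -1.04 = -6.7704
Total violation = 15.764 + 6.7704 = 22.5344


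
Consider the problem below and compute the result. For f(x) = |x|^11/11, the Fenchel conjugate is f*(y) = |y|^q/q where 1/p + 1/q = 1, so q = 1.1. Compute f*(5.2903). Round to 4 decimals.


The conjugate exponent q satisfies 1/p + 1/q = 1.
p = 11, so q = 11/(11 - 1) = 1.1
|y|^q = 5.2903^1.1 = 6.2493
f*(5.2903) = 6.2493 / 1.1 = 5.6811


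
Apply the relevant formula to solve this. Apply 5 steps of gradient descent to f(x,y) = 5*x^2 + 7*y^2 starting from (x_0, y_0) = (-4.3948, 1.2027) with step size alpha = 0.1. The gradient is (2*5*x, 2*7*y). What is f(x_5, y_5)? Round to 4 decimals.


Gradient descent on f(x,y) = 5*x^2 + 7*y^2.
Starting point: (-4.3948, 1.2027), alpha = 0.1
Step 1: grad_x = 2*5*-4.3948 = -43.948, grad_y = 2*7*1.2027 = 16.8378
  x_1 = -4.3948 - 0.1*-43.948 = 0.0
  y_1 = 1.2027 - 0.1*16.8378 = -0.4811
Step 2: grad_x = 2*5*0.0 = 0.0, grad_y = 2*7*-0.4811 = -6.7351
  x_2 = 0.0 - 0.1*0.0 = 0.0
  y_2 = -0.4811 - 0.1*-6.7351 = 0.1924
Step 3: grad_x = 2*5*0.0 = 0.0, grad_y = 2*7*0.1924 = 2.694
  x_3 = 0.0 - 0.1*0.0 = 0.0
  y_3 = 0.1924 - 0.1*2.694 = -0.077
Step 4: grad_x = 2*5*0.0 = 0.0, grad_y = 2*7*-0.077 = -1.0776
  x_4 = 0.0 - 0.1*0.0 = 0.0
  y_4 = -0.077 - 0.1*-1.0776 = 0.0308
Step 5: grad_x = 2*5*0.0 = 0.0, grad_y = 2*7*0.0308 = 0.431
  x_5 = 0.0 - 0.1*0.0 = 0.0
  y_5 = 0.0308 - 0.1*0.431 = -0.0123
f(0.0, -0.0123) = 5*0.0^2 + 7*(-0.0123)^2 = 0.0011


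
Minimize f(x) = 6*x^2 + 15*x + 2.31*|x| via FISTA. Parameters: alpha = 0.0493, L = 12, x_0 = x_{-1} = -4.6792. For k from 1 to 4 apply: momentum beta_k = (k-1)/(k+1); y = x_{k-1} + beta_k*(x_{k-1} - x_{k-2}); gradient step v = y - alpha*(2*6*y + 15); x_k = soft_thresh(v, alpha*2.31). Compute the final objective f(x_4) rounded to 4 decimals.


FISTA on f(x) = 6*x^2 + 15*x + 2.31*|x|
L = 12, alpha = 0.0493
Iteration 1: beta = 0.0, y = -4.6792 + 0.0*(-4.6792 + 4.6792) = -4.6792
  grad(y) = -41.1504, v = y - alpha*grad = -2.6505
  prox(v) = soft_thresh(-2.6505, 0.1139) = -2.5366
Iteration 2: beta = 0.3333, y = -2.5366 + 0.3333*(-2.5366 + 4.6792) = -1.8224
  grad(y) = -6.8688, v = y - alpha*grad = -1.4838
  prox(v) = soft_thresh(-1.4838, 0.1139) = -1.3699
Iteration 3: beta = 0.5, y = -1.3699 + 0.5*(-1.3699 + 2.5366) = -0.7865
  grad(y) = 5.5617, v = y - alpha*grad = -1.0607
  prox(v) = soft_thresh(-1.0607, 0.1139) = -0.9468
Iteration 4: beta = 0.6, y = -0.9468 + 0.6*(-0.9468 + 1.3699) = -0.693
  grad(y) = 6.6839, v = y - alpha*grad = -1.0225
  prox(v) = soft_thresh(-1.0225, 0.1139) = -0.9086
f(x_4) = 6*(-0.9086)^2 + 15*(-0.9086) + 2.31*|-0.9086| = -6.5769


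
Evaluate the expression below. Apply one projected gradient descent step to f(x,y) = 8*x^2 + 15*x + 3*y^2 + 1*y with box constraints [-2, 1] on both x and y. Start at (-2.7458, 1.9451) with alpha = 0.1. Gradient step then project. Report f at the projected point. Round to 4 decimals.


Step 1: Compute gradient at (-2.7458, 1.9451).
grad_x = 2*8*-2.7458 + 15 = -28.9328
grad_y = 2*3*1.9451 + 1 = 12.6706
Step 2: Gradient step.
x_raw = -2.7458 - 0.1*-28.9328 = 0.1475
y_raw = 1.9451 - 0.1*12.6706 = 0.678
Step 3: Project onto [-2, 1].
x_proj = clip(0.1475) = 0.1475
y_proj = clip(0.678) = 0.678
Step 4: Evaluate f.
f(0.1475, 0.678) = 4.4435


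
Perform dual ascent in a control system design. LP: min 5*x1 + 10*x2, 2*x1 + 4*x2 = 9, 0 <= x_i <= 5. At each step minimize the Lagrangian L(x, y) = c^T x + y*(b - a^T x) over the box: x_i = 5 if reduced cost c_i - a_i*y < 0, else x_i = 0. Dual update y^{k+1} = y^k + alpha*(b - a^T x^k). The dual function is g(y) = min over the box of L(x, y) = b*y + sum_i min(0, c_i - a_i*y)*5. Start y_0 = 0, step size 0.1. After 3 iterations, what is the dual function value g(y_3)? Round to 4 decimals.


Dual ascent for LP: min 5*x1 + 10*x2, 2*x1 + 4*x2 = 9, 0 <= x_i <= 5
Step 1: y^k = 0.0, reduced costs: (5.0, 10.0)
  x^k = (0.0, 0.0), subgradient = b - a^T x = 9.0
  y^{k+1} = 0.0 + 0.1*9.0 = 0.9
Step 2: y^k = 0.9, reduced costs: (3.2, 6.4)
  x^k = (0.0, 0.0), subgradient = b - a^T x = 9.0
  y^{k+1} = 0.9 + 0.1*9.0 = 1.8
Step 3: y^k = 1.8, reduced costs: (1.4, 2.8)
  x^k = (0.0, 0.0), subgradient = b - a^T x = 9.0
  y^{k+1} = 1.8 + 0.1*9.0 = 2.7
Dual objective at y_3 = 2.7: reduced costs (-0.4, -0.8), box minimizer x = (5.0, 5.0)
g(y_3) = b*y + (c1 - a1*y)*x1 + (c2 - a2*y)*x2 = 9*2.7 + (-0.4)*5.0 + (-0.8)*5.0 = 24.3 - 2.0 - 4.0 = 18.3


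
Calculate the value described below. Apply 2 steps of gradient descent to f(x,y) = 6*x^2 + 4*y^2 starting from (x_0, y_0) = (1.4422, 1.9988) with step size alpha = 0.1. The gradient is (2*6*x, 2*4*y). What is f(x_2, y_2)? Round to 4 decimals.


Gradient descent on f(x,y) = 6*x^2 + 4*y^2.
Starting point: (1.4422, 1.9988), alpha = 0.1
Step 1: grad_x = 2*6*1.4422 = 17.3064, grad_y = 2*4*1.9988 = 15.9904
  x_1 = 1.4422 - 0.1*17.3064 = -0.2884
  y_1 = 1.9988 - 0.1*15.9904 = 0.3998
Step 2: grad_x = 2*6*-0.2884 = -3.4613, grad_y = 2*4*0.3998 = 3.1981
  x_2 = -0.2884 - 0.1*-3.4613 = 0.0577
  y_2 = 0.3998 - 0.1*3.1981 = 0.08
f(0.0577, 0.08) = 6*0.0577^2 + 4*0.08^2 = 0.0455


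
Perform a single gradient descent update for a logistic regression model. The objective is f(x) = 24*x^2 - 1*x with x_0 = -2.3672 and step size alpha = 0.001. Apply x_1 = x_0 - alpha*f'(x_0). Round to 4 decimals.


We compute the gradient at x_0 and apply the update.
f'(x) = 48*x - 1
f'(-2.3672) = 48*-2.3672 - 1 = -114.6256
x_1 = -2.3672 - 0.001*-114.6256 = -2.2526


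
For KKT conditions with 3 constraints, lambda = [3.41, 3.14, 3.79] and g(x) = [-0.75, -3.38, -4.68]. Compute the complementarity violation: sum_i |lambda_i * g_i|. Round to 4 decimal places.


KKT complementary slackness check:
lambda_1 * g_1 = 3.41 * -0.75 = -2.5575
lambda_2 * g_2 = 3.14 * -3.38 = -10.6132
lambda_3 * g_3 = 3.79 * -4.68 = -17.7372
Total violation = 2.5575 + 10.6132 + 17.7372 = 30.9079


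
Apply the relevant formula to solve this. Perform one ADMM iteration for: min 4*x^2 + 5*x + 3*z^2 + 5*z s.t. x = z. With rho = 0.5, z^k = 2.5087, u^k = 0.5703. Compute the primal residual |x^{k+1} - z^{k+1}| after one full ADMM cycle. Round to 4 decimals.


ADMM iteration with rho = 0.5, z^k = 2.5087, u^k = 0.5703
Step 1: x-update.
Minimize 4*x^2 + 5*x + (0.5/2)*(x - 2.5087 + 0.5703)^2
FOC: (2*4 + 0.5)*x = -5 + 0.5*(2.5087 - 0.5703)
x^{k+1} = -0.4742
Step 2: z-update.
Minimize 3*z^2 + 5*z + (0.5/2)*(-0.4742 - z + 0.5703)^2
FOC: (2*3 + 0.5)*z = -5 + 0.5*(-0.4742 + 0.5703)
z^{k+1} = -0.7618
Step 3: u-update.
u^{k+1} = 0.5703 - 0.4742 + 0.7618 = 0.8579
Step 4: Primal residual = |-0.4742 + 0.7618| = 0.2876


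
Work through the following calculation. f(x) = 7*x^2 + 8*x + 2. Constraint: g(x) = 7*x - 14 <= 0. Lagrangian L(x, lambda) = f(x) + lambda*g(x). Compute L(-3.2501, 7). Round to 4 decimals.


Step 1: Evaluate f(x).
f(-3.2501) = 7*(-3.2501)^2 + 8*(-3.2501) + 2 = 49.9413
Step 2: Evaluate g(x).
g(-3.2501) = 7*-3.2501 - 14 = -36.7507
Step 3: Compute Lagrangian.
L = 49.9413 + 7*-36.7507 = -207.3136


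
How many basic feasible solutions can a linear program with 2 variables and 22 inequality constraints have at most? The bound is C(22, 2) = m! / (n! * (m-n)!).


Each vertex corresponds to some choice of n active constraints out of m, so the number of vertices is at most C(m, n) = m! / (n!(m-n)!).
m = 22, n = 2
Numerator: 22 * 21
Denominator: 2! = 2
C(22, 2) = 231


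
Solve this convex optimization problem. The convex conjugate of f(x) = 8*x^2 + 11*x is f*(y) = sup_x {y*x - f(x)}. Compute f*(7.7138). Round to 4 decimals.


f*(y) = sup_x {y*x - a*x^2 - b*x} = sup_x {(y-b)*x - a*x^2}
FOC: (y - b) - 2a*x = 0 => x* = (y - b)/(2a)
x* = (7.7138 - 11)/(2*8) = -0.2054
f*(7.7138) = (y-b)^2/(4a) = (7.7138 - 11)^2/(4*8)
= 10.7991/32 = 0.3375


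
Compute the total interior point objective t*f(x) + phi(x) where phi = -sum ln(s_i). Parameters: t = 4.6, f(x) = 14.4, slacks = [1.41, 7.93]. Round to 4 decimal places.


Step 1: Compute log-barrier.
ln values: [0.3436, 2.0707]
phi = -(0.3436 + 2.0707) = -2.4142
Step 2: Compute augmented objective.
t*f(x) = 4.6*14.4 = 66.24
Total = 66.24 - 2.4142 = 63.8258


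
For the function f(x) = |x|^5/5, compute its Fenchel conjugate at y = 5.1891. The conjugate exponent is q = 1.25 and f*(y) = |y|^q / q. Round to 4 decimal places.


The conjugate exponent q satisfies 1/p + 1/q = 1.
p = 5, so q = 5/(5 - 1) = 1.25
|y|^q = 5.1891^1.25 = 7.8319
f*(5.1891) = 7.8319 / 1.25 = 6.2655


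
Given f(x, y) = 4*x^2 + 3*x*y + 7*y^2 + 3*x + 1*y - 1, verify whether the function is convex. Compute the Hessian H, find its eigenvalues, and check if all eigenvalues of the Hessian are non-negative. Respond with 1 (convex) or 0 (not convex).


The Hessian of f(x,y) = 4*x^2 + 3*x*y + 7*y^2 + 3*x + 1*y - 1 is:
H = [[8, 3], [3, 14]]
Trace = 8 + 14 = 22
Determinant = 8*14 - (3)^2 = 103
Discriminant = (22)^2 - 4*103 = 72.0
Eigenvalues: lambda_1 = 6.7574, lambda_2 = 15.2426
The function is convex.

1


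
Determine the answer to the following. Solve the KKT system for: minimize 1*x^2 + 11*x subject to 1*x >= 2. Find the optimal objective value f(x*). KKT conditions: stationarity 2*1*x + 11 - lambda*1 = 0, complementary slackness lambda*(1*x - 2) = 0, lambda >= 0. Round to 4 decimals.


Step 1: Try lambda = 0 (constraint inactive).
x_unc = -11/(2*1) = -5.5
Check: 1*-5.5 = -5.5 < 2 -- violated!
Step 2: Constraint must be active: 1*x = 2
x* = 2/1 = 2.0
lambda = (2*1*2.0 + 11)/1 = 15.0
Step 3: Compute optimal value.
f(x*) = 1*2.0^2 + 11*2.0 = 26.0


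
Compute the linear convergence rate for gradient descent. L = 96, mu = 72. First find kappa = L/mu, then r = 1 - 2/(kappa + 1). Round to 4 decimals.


Step 1: Compute the condition number.
kappa = L/mu = 96/72 = 1.3333
Step 2: Compute the convergence rate.
r = 1 - 2/(kappa + 1) = 1 - 2*mu/(L + mu) = (L - mu)/(L + mu) = 24/168 = 0.1429


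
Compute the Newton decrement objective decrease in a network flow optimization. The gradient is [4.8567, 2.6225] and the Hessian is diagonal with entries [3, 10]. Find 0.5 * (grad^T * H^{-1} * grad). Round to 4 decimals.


Step 1: H is diagonal, so H^(-1) * g = [1.6189, 0.2623].
Step 2: g^T H^(-1) g = sum_i g_i^2 / H_ii
  = (4.8567)^2/3 + (2.6225)^2/10
  = 7.8625 + 0.6878 = 8.5503
Step 3: Objective decrease = 0.5 * g^T H^(-1) g = 4.2751


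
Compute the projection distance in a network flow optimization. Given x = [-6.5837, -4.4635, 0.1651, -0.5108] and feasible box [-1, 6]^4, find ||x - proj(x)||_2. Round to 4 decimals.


Project each component onto [-1, 6].
clip(-6.5837) = -1.0, clip(-4.4635) = -1.0, clip(0.1651) = 0.1651, clip(-0.5108) = -0.5108
Projection = [-1.0, -1.0, 0.1651, -0.5108]
Squared diffs: [31.1777, 11.9958, 0.0, 0.0]
Distance = sqrt(43.1735) = 6.5707


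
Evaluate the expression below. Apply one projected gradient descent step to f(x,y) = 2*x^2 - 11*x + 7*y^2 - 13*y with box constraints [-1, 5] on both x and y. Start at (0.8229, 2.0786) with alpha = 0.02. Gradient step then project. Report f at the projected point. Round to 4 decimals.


Step 1: Compute gradient at (0.8229, 2.0786).
grad_x = 2*2*0.8229 - 11 = -7.7084
grad_y = 2*7*2.0786 - 13 = 16.1004
Step 2: Gradient step.
x_raw = 0.8229 - 0.02*-7.7084 = 0.9771
y_raw = 2.0786 - 0.02*16.1004 = 1.7566
Step 3: Project onto [-1, 5].
x_proj = clip(0.9771) = 0.9771
y_proj = clip(1.7566) = 1.7566
Step 4: Evaluate f.
f(0.9771, 1.7566) = -10.0748


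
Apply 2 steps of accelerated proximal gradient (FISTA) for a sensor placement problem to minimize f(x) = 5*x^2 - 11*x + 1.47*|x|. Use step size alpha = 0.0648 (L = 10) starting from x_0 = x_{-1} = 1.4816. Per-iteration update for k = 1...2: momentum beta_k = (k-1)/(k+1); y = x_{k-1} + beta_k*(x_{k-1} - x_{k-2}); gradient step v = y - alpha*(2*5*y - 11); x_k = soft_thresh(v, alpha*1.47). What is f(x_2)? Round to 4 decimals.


FISTA on f(x) = 5*x^2 - 11*x + 1.47*|x|
L = 10, alpha = 0.0648
Iteration 1: beta = 0.0, y = 1.4816 + 0.0*(1.4816 - 1.4816) = 1.4816
  grad(y) = 3.816, v = y - alpha*grad = 1.2343
  prox(v) = soft_thresh(1.2343, 0.0953) = 1.1391
Iteration 2: beta = 0.3333, y = 1.1391 + 0.3333*(1.1391 - 1.4816) = 1.0249
  grad(y) = -0.7511, v = y - alpha*grad = 1.0736
  prox(v) = soft_thresh(1.0736, 0.0953) = 0.9783
f(x_2) = 5*0.9783^2 - 11*0.9783 + 1.47*|0.9783| = -4.5378


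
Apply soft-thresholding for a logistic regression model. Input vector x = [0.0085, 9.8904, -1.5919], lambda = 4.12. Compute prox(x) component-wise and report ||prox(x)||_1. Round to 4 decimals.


Soft-thresholding with lambda = 4.12:
prox(0.0085) = sign(0.0085)*max(|0.0085| - 4.12, 0) = 0.0
prox(9.8904) = sign(9.8904)*max(|9.8904| - 4.12, 0) = 5.7704
prox(-1.5919) = sign(-1.5919)*max(|-1.5919| - 4.12, 0) = 0.0
prox(x) = [0.0, 5.7704, 0.0]
||prox(x)||_1 = 0.0 + 5.7704 + 0.0 = 5.7704


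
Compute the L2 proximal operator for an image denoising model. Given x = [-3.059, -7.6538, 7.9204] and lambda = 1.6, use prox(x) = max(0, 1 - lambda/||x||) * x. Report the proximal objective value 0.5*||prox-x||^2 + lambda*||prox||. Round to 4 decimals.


Step 1: Compute ||x||.
||x|| = 11.4311
Step 2: Compute scaling factor.
scale = max(0, 1 - 1.6/11.4311) = 0.86
Step 3: prox(x) = [-2.6308, -6.5825, 6.8118]
||prox(x)|| = 9.8311
Step 4: Proximal objective.
0.5*||prox-x||^2 = 1.28
lambda*||prox|| = 15.7298
Total = 17.0098


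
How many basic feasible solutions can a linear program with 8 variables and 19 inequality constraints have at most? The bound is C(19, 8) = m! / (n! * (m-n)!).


Each vertex corresponds to some choice of n active constraints out of m, so the number of vertices is at most C(m, n) = m! / (n!(m-n)!).
m = 19, n = 8
Numerator: 19 * 18 * 17 * 16 * 15 * 14 * 13 * 12
Denominator: 8! = 40320
C(19, 8) = 75582


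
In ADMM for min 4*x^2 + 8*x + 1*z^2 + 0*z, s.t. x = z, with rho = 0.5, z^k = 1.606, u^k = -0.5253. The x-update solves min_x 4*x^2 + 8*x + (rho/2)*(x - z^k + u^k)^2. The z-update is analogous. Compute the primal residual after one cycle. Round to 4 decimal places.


ADMM iteration with rho = 0.5, z^k = 1.606, u^k = -0.5253
Step 1: x-update.
Minimize 4*x^2 + 8*x + (0.5/2)*(x - 1.606 - 0.5253)^2
FOC: (2*4 + 0.5)*x = -8 + 0.5*(1.606 + 0.5253)
x^{k+1} = -0.8158
Step 2: z-update.
Minimize 1*z^2 + 0*z + (0.5/2)*(-0.8158 - z - 0.5253)^2
FOC: (2*1 + 0.5)*z = 0 + 0.5*(-0.8158 - 0.5253)
z^{k+1} = -0.2682
Step 3: u-update.
u^{k+1} = -0.5253 - 0.8158 + 0.2682 = -1.0729
Step 4: Primal residual = |-0.8158 + 0.2682| = 0.5476


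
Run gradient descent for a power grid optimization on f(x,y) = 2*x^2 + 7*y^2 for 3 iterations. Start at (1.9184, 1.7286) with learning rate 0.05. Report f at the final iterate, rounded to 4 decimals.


Gradient descent on f(x,y) = 2*x^2 + 7*y^2.
Starting point: (1.9184, 1.7286), alpha = 0.05
Step 1: grad_x = 2*2*1.9184 = 7.6736, grad_y = 2*7*1.7286 = 24.2004
  x_1 = 1.9184 - 0.05*7.6736 = 1.5347
  y_1 = 1.7286 - 0.05*24.2004 = 0.5186
Step 2: grad_x = 2*2*1.5347 = 6.1389, grad_y = 2*7*0.5186 = 7.2601
  x_2 = 1.5347 - 0.05*6.1389 = 1.2278
  y_2 = 0.5186 - 0.05*7.2601 = 0.1556
Step 3: grad_x = 2*2*1.2278 = 4.9111, grad_y = 2*7*0.1556 = 2.178
  x_3 = 1.2278 - 0.05*4.9111 = 0.9822
  y_3 = 0.1556 - 0.05*2.178 = 0.0467
f(0.9822, 0.0467) = 2*0.9822^2 + 7*0.0467^2 = 1.9448


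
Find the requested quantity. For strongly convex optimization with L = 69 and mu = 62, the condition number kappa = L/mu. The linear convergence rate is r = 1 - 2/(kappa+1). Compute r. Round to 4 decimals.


Step 1: Compute the condition number.
kappa = L/mu = 69/62 = 1.1129
Step 2: Compute the convergence rate.
r = 1 - 2/(kappa + 1) = 1 - 2*mu/(L + mu) = (L - mu)/(L + mu) = 7/131 = 0.0534


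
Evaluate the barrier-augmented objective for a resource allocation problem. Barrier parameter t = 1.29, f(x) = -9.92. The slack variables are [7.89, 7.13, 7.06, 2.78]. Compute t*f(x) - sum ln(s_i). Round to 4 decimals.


Step 1: Compute log-barrier.
ln values: [2.0656, 1.9643, 1.9544, 1.0225]
phi = -(2.0656 + 1.9643 + 1.9544 + 1.0225) = -7.0068
Step 2: Compute augmented objective.
t*f(x) = 1.29*-9.92 = -12.7968
Total = -12.7968 - 7.0068 = -19.8036


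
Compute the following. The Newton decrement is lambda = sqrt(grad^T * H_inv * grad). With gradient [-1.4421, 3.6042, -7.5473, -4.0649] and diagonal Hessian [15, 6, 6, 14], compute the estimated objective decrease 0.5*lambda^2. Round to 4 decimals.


Step 1: H is diagonal, so H^(-1) * g = [-0.0961, 0.6007, -1.2579, -0.2904].
Step 2: g^T H^(-1) g = sum_i g_i^2 / H_ii
  = (-1.4421)^2/15 + (3.6042)^2/6 + (-7.5473)^2/6 + (-4.0649)^2/14
  = 0.1386 + 2.165 + 9.4936 + 1.1802 = 12.9776
Step 3: Objective decrease = 0.5 * g^T H^(-1) g = 6.4888


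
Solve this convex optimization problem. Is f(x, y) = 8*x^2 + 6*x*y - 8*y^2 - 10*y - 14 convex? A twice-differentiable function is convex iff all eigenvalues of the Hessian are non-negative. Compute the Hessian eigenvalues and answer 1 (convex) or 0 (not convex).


The Hessian of f(x,y) = 8*x^2 + 6*x*y - 8*y^2 - 10*y - 14 is:
H = [[16, 6], [6, -16]]
Trace = 16 - 16 = 0
Determinant = 16*-16 - (6)^2 = -292
Discriminant = (0)^2 - 4*-292 = 1168.0
Eigenvalues: lambda_1 = -17.088, lambda_2 = 17.088
The function is not convex.

0


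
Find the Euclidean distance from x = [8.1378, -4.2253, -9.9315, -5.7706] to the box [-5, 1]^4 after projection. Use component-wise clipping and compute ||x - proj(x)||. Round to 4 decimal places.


Project each component onto [-5, 1].
clip(8.1378) = 1.0, clip(-4.2253) = -4.2253, clip(-9.9315) = -5.0, clip(-5.7706) = -5.0
Projection = [1.0, -4.2253, -5.0, -5.0]
Squared diffs: [50.9482, 0.0, 24.3197, 0.5938]
Distance = sqrt(75.8617) = 8.7099


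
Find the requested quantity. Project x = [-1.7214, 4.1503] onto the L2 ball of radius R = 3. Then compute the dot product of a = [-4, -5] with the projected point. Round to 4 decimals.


Step 1: Compute ||x|| (intermediates to 6 decimals).
||x|| = sqrt((-1.7214)^2 + 4.1503^2) = 4.493129
Step 2: Project.
Since ||x|| > R, scale = R/||x|| = 3/4.493129 = 0.667686, proj(x) = scale * x
proj(x) = [-1.149355, 2.771097]
Step 3: Dot product.
a^T * proj(x) = -4*(-1.149355) - 5*2.771097 = -9.2581


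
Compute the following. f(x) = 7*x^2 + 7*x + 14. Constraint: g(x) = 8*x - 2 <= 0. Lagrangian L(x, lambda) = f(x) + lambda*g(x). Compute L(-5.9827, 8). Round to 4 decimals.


Step 1: Evaluate f(x).
f(-5.9827) = 7*(-5.9827)^2 + 7*(-5.9827) + 14 = 222.67
Step 2: Evaluate g(x).
g(-5.9827) = 8*-5.9827 - 2 = -49.8616
Step 3: Compute Lagrangian.
L = 222.67 + 8*-49.8616 = -176.2228


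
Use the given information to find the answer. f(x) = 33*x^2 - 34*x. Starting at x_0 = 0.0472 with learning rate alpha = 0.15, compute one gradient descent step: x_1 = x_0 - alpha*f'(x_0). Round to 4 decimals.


We compute the gradient at x_0 and apply the update.
f'(x) = 66*x - 34
f'(0.0472) = 66*0.0472 - 34 = -30.8848
x_1 = 0.0472 - 0.15*-30.8848 = 4.6799


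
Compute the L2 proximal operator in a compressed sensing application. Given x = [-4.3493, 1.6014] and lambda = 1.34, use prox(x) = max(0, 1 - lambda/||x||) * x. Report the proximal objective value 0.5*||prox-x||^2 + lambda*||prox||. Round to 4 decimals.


Step 1: Compute ||x||.
||x|| = 4.6347
Step 2: Compute scaling factor.
scale = max(0, 1 - 1.34/4.6347) = 0.7109
Step 3: prox(x) = [-3.0918, 1.1384]
||prox(x)|| = 3.2947
Step 4: Proximal objective.
0.5*||prox-x||^2 = 0.8978
lambda*||prox|| = 4.4149
Total = 5.3128


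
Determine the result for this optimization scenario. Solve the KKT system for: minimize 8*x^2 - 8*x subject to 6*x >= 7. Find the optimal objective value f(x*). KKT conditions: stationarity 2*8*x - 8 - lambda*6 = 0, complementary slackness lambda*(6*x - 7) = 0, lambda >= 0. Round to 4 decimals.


Step 1: Try lambda = 0 (constraint inactive).
x_unc = 8/(2*8) = 0.5
Check: 6*0.5 = 3.0 < 7 -- violated!
Step 2: Constraint must be active: 6*x = 7
x* = 7/6 = 1.1667 (rounded; the exact value 7/6 is used below)
lambda = (2*8*(7/6) - 8)/6 = 1.7778
Step 3: Compute optimal value.
f(x*) = 8*(7/6)^2 - 8*(7/6) = 1.5556


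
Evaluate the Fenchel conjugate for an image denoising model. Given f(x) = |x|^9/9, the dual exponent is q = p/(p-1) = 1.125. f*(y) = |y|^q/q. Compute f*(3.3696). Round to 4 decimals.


The conjugate exponent q satisfies 1/p + 1/q = 1.
p = 9, so q = 9/(9 - 1) = 1.125
|y|^q = 3.3696^1.125 = 3.9222
f*(3.3696) = 3.9222 / 1.125 = 3.4864


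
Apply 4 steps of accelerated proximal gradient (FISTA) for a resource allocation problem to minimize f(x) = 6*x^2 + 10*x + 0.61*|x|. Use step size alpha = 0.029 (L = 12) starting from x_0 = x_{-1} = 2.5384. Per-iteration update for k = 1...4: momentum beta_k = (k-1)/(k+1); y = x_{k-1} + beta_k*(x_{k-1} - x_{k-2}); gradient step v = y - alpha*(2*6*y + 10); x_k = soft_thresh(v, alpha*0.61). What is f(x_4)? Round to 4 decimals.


FISTA on f(x) = 6*x^2 + 10*x + 0.61*|x|
L = 12, alpha = 0.029
Iteration 1: beta = 0.0, y = 2.5384 + 0.0*(2.5384 - 2.5384) = 2.5384
  grad(y) = 40.4608, v = y - alpha*grad = 1.365
  prox(v) = soft_thresh(1.365, 0.0177) = 1.3473
Iteration 2: beta = 0.3333, y = 1.3473 + 0.3333*(1.3473 - 2.5384) = 0.9503
  grad(y) = 21.4039, v = y - alpha*grad = 0.3296
  prox(v) = soft_thresh(0.3296, 0.0177) = 0.3119
Iteration 3: beta = 0.5, y = 0.3119 + 0.5*(0.3119 - 1.3473) = -0.2058
  grad(y) = 7.5306, v = y - alpha*grad = -0.4242
  prox(v) = soft_thresh(-0.4242, 0.0177) = -0.4065
Iteration 4: beta = 0.6, y = -0.4065 + 0.6*(-0.4065 - 0.3119) = -0.8375
  grad(y) = -0.0503, v = y - alpha*grad = -0.8361
  prox(v) = soft_thresh(-0.8361, 0.0177) = -0.8184
f(x_4) = 6*(-0.8184)^2 + 10*(-0.8184) + 0.61*|-0.8184| = -3.6661


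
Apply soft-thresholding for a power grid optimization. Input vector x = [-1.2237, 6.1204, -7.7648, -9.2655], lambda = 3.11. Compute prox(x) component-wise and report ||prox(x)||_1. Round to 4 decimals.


Soft-thresholding with lambda = 3.11:
prox(-1.2237) = sign(-1.2237)*max(|-1.2237| - 3.11, 0) = 0.0
prox(6.1204) = sign(6.1204)*max(|6.1204| - 3.11, 0) = 3.0104
prox(-7.7648) = sign(-7.7648)*max(|-7.7648| - 3.11, 0) = -4.6548
prox(-9.2655) = sign(-9.2655)*max(|-9.2655| - 3.11, 0) = -6.1555
prox(x) = [0.0, 3.0104, -4.6548, -6.1555]
||prox(x)||_1 = 0.0 + 3.0104 + 4.6548 + 6.1555 = 13.8207


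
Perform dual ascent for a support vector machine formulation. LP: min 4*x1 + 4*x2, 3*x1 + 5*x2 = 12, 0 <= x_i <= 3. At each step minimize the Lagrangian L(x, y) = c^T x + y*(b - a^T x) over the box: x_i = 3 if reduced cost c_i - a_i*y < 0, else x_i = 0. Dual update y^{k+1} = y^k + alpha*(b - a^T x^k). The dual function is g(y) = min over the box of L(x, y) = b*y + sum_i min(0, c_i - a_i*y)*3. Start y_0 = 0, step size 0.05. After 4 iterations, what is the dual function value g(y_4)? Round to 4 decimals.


Dual ascent for LP: min 4*x1 + 4*x2, 3*x1 + 5*x2 = 12, 0 <= x_i <= 3
Step 1: y^k = 0.0, reduced costs: (4.0, 4.0)
  x^k = (0.0, 0.0), subgradient = b - a^T x = 12.0
  y^{k+1} = 0.0 + 0.05*12.0 = 0.6
Step 2: y^k = 0.6, reduced costs: (2.2, 1.0)
  x^k = (0.0, 0.0), subgradient = b - a^T x = 12.0
  y^{k+1} = 0.6 + 0.05*12.0 = 1.2
Step 3: y^k = 1.2, reduced costs: (0.4, -2.0)
  x^k = (0.0, 3.0), subgradient = b - a^T x = -3.0
  y^{k+1} = 1.2 + 0.05*-3.0 = 1.05
Step 4: y^k = 1.05, reduced costs: (0.85, -1.25)
  x^k = (0.0, 3.0), subgradient = b - a^T x = -3.0
  y^{k+1} = 1.05 + 0.05*-3.0 = 0.9
Dual objective at y_4 = 0.9: reduced costs (1.3, -0.5), box minimizer x = (0.0, 3.0)
g(y_4) = b*y + (c1 - a1*y)*x1 + (c2 - a2*y)*x2 = 12*0.9 + 1.3*0.0 + (-0.5)*3.0 = 10.8 + 0.0 - 1.5 = 9.3
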